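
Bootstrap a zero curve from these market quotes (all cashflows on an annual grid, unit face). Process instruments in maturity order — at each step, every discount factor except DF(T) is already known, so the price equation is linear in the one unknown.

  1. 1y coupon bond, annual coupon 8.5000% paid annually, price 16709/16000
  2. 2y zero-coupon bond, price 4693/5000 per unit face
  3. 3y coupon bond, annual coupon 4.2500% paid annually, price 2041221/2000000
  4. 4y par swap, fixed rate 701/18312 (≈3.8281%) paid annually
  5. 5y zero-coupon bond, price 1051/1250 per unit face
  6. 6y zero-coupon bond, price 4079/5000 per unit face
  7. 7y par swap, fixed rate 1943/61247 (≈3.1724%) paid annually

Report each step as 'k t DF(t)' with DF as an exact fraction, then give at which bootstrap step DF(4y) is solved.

step 1 [1y] bond c/1=17/200: DF=(16709/16000 − 17/200·(0))/(1+17/200) = 77/80 ≈ 0.962500
step 2 [2y] zero: DF = P = 4693/5000 ≈ 0.938600
step 3 [3y] bond c/1=17/400: DF=(2041221/2000000 − 17/400·(0.962500+0.938600))/(1+17/400) = 1803/2000 ≈ 0.901500
step 4 [4y] swap r/1=701/18312: DF=(1 − 701/18312·(0.962500+0.938600+0.901500))/(1+701/18312) = 4299/5000 ≈ 0.859800
step 5 [5y] zero: DF = P = 1051/1250 ≈ 0.840800
step 6 [6y] zero: DF = P = 4079/5000 ≈ 0.815800
step 7 [7y] swap r/1=1943/61247: DF=(1 − 1943/61247·(0.962500+0.938600+0.901500+0.859800+0.840800+0.815800))/(1+1943/61247) = 8057/10000 ≈ 0.805700

1 1 77/80
2 2 4693/5000
3 3 1803/2000
4 4 4299/5000
5 5 1051/1250
6 6 4079/5000
7 7 8057/10000
DF(4y) is solved at step 4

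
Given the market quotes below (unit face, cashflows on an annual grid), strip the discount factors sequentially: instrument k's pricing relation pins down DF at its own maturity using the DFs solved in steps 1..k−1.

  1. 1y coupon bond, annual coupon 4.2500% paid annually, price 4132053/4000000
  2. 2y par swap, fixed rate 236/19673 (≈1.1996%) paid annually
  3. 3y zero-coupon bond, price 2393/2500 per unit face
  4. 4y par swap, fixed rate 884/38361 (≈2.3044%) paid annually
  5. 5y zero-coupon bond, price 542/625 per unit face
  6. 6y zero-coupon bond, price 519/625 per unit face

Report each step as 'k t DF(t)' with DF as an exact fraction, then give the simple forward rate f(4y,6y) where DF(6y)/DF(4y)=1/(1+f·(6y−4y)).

1 1 9909/10000
2 2 2441/2500
3 3 2393/2500
4 4 2279/2500
5 5 542/625
6 6 519/625
f(4y,6y) = ((2279/2500)/(519/625) − 1)/(2) = 203/4152 ≈ 4.8892%

step 1 [1y] bond c/1=17/400: DF=(4132053/4000000 − 17/400·(0))/(1+17/400) = 9909/10000 ≈ 0.990900
step 2 [2y] swap r/1=236/19673: DF=(1 − 236/19673·(0.990900))/(1+236/19673) = 2441/2500 ≈ 0.976400
step 3 [3y] zero: DF = P = 2393/2500 ≈ 0.957200
step 4 [4y] swap r/1=884/38361: DF=(1 − 884/38361·(0.990900+0.976400+0.957200))/(1+884/38361) = 2279/2500 ≈ 0.911600
step 5 [5y] zero: DF = P = 542/625 ≈ 0.867200
step 6 [6y] zero: DF = P = 519/625 ≈ 0.830400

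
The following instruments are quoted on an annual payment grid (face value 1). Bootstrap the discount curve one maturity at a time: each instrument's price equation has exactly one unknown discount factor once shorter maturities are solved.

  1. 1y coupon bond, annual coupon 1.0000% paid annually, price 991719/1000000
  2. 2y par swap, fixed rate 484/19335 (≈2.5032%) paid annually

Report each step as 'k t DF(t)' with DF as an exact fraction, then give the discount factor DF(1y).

1 1 9819/10000
2 2 2379/2500
DF(1y) = 9819/10000 ≈ 0.981900

step 1 [1y] bond c/1=1/100: DF=(991719/1000000 − 1/100·(0))/(1+1/100) = 9819/10000 ≈ 0.981900
step 2 [2y] swap r/1=484/19335: DF=(1 − 484/19335·(0.981900))/(1+484/19335) = 2379/2500 ≈ 0.951600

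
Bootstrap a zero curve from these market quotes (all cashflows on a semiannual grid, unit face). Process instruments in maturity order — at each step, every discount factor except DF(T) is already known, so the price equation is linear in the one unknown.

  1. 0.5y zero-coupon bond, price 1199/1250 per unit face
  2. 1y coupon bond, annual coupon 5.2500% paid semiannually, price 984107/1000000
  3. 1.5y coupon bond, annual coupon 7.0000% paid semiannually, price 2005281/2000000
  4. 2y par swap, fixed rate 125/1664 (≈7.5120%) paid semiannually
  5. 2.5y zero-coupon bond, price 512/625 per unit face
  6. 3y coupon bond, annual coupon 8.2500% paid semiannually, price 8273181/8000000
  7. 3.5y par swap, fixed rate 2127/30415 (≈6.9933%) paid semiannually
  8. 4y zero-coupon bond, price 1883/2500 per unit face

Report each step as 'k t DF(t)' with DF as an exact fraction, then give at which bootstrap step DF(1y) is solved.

step 1 [0.5y] zero: DF = P = 1199/1250 ≈ 0.959200
step 2 [1y] bond c/2=21/800: DF=(984107/1000000 − 21/800·(0.959200))/(1+21/800) = 584/625 ≈ 0.934400
step 3 [1.5y] bond c/2=7/200: DF=(2005281/2000000 − 7/200·(0.959200+0.934400))/(1+7/200) = 9047/10000 ≈ 0.904700
step 4 [2y] swap r/2=125/3328: DF=(1 − 125/3328·(0.959200+0.934400+0.904700))/(1+125/3328) = 69/80 ≈ 0.862500
step 5 [2.5y] zero: DF = P = 512/625 ≈ 0.819200
step 6 [3y] bond c/2=33/800: DF=(8273181/8000000 − 33/800·(0.959200+0.934400+0.904700+0.862500+0.819200))/(1+33/800) = 8157/10000 ≈ 0.815700
step 7 [3.5y] swap r/2=2127/60830: DF=(1 − 2127/60830·(0.959200+0.934400+0.904700+0.862500+0.819200+0.815700))/(1+2127/60830) = 7873/10000 ≈ 0.787300
step 8 [4y] zero: DF = P = 1883/2500 ≈ 0.753200

1 1/2 1199/1250
2 1 584/625
3 3/2 9047/10000
4 2 69/80
5 5/2 512/625
6 3 8157/10000
7 7/2 7873/10000
8 4 1883/2500
DF(1y) is solved at step 2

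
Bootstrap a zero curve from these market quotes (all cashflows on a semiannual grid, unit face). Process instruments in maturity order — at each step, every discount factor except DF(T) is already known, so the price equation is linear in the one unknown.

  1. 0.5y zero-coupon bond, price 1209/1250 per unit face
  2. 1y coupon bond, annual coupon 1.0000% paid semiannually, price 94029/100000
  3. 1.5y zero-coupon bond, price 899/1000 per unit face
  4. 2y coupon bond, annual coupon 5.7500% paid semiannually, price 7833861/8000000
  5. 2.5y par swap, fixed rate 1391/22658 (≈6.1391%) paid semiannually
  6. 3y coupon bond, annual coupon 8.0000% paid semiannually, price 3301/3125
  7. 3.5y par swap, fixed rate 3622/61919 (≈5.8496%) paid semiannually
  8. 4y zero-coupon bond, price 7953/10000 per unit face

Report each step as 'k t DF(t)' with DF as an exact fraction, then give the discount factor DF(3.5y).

1 1/2 1209/1250
2 1 2327/2500
3 3/2 899/1000
4 2 8737/10000
5 5/2 8609/10000
6 3 4207/5000
7 7/2 8189/10000
8 4 7953/10000
DF(3.5y) = 8189/10000 ≈ 0.818900

step 1 [0.5y] zero: DF = P = 1209/1250 ≈ 0.967200
step 2 [1y] bond c/2=1/200: DF=(94029/100000 − 1/200·(0.967200))/(1+1/200) = 2327/2500 ≈ 0.930800
step 3 [1.5y] zero: DF = P = 899/1000 ≈ 0.899000
step 4 [2y] bond c/2=23/800: DF=(7833861/8000000 − 23/800·(0.967200+0.930800+0.899000))/(1+23/800) = 8737/10000 ≈ 0.873700
step 5 [2.5y] swap r/2=1391/45316: DF=(1 − 1391/45316·(0.967200+0.930800+0.899000+0.873700))/(1+1391/45316) = 8609/10000 ≈ 0.860900
step 6 [3y] bond c/2=1/25: DF=(3301/3125 − 1/25·(0.967200+0.930800+0.899000+0.873700+0.860900))/(1+1/25) = 4207/5000 ≈ 0.841400
step 7 [3.5y] swap r/2=1811/61919: DF=(1 − 1811/61919·(0.967200+0.930800+0.899000+0.873700+0.860900+0.841400))/(1+1811/61919) = 8189/10000 ≈ 0.818900
step 8 [4y] zero: DF = P = 7953/10000 ≈ 0.795300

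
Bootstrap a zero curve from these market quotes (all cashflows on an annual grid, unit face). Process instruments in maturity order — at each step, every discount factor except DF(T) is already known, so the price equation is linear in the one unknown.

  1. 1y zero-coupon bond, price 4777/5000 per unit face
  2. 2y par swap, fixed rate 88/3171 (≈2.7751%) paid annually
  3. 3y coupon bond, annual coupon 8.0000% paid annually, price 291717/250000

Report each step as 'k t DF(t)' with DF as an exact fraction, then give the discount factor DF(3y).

step 1 [1y] zero: DF = P = 4777/5000 ≈ 0.955400
step 2 [2y] swap r/1=88/3171: DF=(1 − 88/3171·(0.955400))/(1+88/3171) = 592/625 ≈ 0.947200
step 3 [3y] bond c/1=2/25: DF=(291717/250000 − 2/25·(0.955400+0.947200))/(1+2/25) = 1879/2000 ≈ 0.939500

1 1 4777/5000
2 2 592/625
3 3 1879/2000
DF(3y) = 1879/2000 ≈ 0.939500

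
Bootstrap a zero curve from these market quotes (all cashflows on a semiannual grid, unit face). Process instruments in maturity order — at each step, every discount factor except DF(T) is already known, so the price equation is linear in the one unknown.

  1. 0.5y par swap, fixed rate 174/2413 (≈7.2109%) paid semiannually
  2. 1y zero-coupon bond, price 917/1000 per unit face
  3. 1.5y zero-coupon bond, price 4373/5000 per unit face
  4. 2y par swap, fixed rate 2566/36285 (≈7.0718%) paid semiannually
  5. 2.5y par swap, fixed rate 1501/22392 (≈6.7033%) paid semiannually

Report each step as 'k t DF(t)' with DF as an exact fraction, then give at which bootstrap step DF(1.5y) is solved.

1 1/2 2413/2500
2 1 917/1000
3 3/2 4373/5000
4 2 8717/10000
5 5/2 8499/10000
DF(1.5y) is solved at step 3

step 1 [0.5y] swap r/2=87/2413: DF=(1 − 87/2413·(0))/(1+87/2413) = 2413/2500 ≈ 0.965200
step 2 [1y] zero: DF = P = 917/1000 ≈ 0.917000
step 3 [1.5y] zero: DF = P = 4373/5000 ≈ 0.874600
step 4 [2y] swap r/2=1283/36285: DF=(1 − 1283/36285·(0.965200+0.917000+0.874600))/(1+1283/36285) = 8717/10000 ≈ 0.871700
step 5 [2.5y] swap r/2=1501/44784: DF=(1 − 1501/44784·(0.965200+0.917000+0.874600+0.871700))/(1+1501/44784) = 8499/10000 ≈ 0.849900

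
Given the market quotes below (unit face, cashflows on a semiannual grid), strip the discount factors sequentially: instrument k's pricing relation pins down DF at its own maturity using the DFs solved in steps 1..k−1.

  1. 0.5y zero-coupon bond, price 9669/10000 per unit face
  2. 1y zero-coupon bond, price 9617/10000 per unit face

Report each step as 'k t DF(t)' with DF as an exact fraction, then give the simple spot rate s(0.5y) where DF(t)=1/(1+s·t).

step 1 [0.5y] zero: DF = P = 9669/10000 ≈ 0.966900
step 2 [1y] zero: DF = P = 9617/10000 ≈ 0.961700

1 1/2 9669/10000
2 1 9617/10000
s(0.5y) = (1/(9669/10000) − 1)/(1/2) = 662/9669 ≈ 6.8466%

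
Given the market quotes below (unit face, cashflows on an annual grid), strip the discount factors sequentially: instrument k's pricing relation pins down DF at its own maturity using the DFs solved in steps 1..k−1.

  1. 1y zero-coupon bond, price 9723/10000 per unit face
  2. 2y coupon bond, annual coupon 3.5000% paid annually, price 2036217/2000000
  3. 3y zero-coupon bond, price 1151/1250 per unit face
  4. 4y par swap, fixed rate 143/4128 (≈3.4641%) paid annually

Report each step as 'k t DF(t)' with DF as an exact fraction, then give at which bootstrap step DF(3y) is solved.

1 1 9723/10000
2 2 2377/2500
3 3 1151/1250
4 4 8713/10000
DF(3y) is solved at step 3

step 1 [1y] zero: DF = P = 9723/10000 ≈ 0.972300
step 2 [2y] bond c/1=7/200: DF=(2036217/2000000 − 7/200·(0.972300))/(1+7/200) = 2377/2500 ≈ 0.950800
step 3 [3y] zero: DF = P = 1151/1250 ≈ 0.920800
step 4 [4y] swap r/1=143/4128: DF=(1 − 143/4128·(0.972300+0.950800+0.920800))/(1+143/4128) = 8713/10000 ≈ 0.871300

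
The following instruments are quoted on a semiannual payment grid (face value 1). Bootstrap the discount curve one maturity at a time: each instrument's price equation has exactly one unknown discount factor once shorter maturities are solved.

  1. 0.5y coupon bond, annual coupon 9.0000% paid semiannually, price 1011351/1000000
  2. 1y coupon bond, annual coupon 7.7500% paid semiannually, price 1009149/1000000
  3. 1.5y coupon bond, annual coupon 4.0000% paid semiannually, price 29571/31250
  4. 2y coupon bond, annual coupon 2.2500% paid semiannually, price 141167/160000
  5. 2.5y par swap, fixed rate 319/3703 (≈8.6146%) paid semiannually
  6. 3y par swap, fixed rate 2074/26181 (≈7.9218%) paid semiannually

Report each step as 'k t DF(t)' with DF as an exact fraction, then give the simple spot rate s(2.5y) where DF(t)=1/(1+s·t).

step 1 [0.5y] bond c/2=9/200: DF=(1011351/1000000 − 9/200·(0))/(1+9/200) = 4839/5000 ≈ 0.967800
step 2 [1y] bond c/2=31/800: DF=(1009149/1000000 − 31/800·(0.967800))/(1+31/800) = 4677/5000 ≈ 0.935400
step 3 [1.5y] bond c/2=1/50: DF=(29571/31250 − 1/50·(0.967800+0.935400))/(1+1/50) = 1113/1250 ≈ 0.890400
step 4 [2y] bond c/2=9/800: DF=(141167/160000 − 9/800·(0.967800+0.935400+0.890400))/(1+9/800) = 4207/5000 ≈ 0.841400
step 5 [2.5y] swap r/2=319/7406: DF=(1 − 319/7406·(0.967800+0.935400+0.890400+0.841400))/(1+319/7406) = 4043/5000 ≈ 0.808600
step 6 [3y] swap r/2=1037/26181: DF=(1 − 1037/26181·(0.967800+0.935400+0.890400+0.841400+0.808600))/(1+1037/26181) = 3963/5000 ≈ 0.792600

1 1/2 4839/5000
2 1 4677/5000
3 3/2 1113/1250
4 2 4207/5000
5 5/2 4043/5000
6 3 3963/5000
s(2.5y) = (1/(4043/5000) − 1)/(5/2) = 1914/20215 ≈ 9.4682%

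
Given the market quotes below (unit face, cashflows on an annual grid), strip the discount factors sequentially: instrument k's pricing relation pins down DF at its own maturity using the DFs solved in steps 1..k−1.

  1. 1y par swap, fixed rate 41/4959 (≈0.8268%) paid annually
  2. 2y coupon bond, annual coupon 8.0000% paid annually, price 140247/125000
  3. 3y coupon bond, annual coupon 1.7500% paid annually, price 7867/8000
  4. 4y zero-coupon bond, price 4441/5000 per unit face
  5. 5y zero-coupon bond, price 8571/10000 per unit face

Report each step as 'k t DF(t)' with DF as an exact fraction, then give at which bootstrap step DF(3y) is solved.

step 1 [1y] swap r/1=41/4959: DF=(1 − 41/4959·(0))/(1+41/4959) = 4959/5000 ≈ 0.991800
step 2 [2y] bond c/1=2/25: DF=(140247/125000 − 2/25·(0.991800))/(1+2/25) = 4827/5000 ≈ 0.965400
step 3 [3y] bond c/1=7/400: DF=(7867/8000 − 7/400·(0.991800+0.965400))/(1+7/400) = 583/625 ≈ 0.932800
step 4 [4y] zero: DF = P = 4441/5000 ≈ 0.888200
step 5 [5y] zero: DF = P = 8571/10000 ≈ 0.857100

1 1 4959/5000
2 2 4827/5000
3 3 583/625
4 4 4441/5000
5 5 8571/10000
DF(3y) is solved at step 3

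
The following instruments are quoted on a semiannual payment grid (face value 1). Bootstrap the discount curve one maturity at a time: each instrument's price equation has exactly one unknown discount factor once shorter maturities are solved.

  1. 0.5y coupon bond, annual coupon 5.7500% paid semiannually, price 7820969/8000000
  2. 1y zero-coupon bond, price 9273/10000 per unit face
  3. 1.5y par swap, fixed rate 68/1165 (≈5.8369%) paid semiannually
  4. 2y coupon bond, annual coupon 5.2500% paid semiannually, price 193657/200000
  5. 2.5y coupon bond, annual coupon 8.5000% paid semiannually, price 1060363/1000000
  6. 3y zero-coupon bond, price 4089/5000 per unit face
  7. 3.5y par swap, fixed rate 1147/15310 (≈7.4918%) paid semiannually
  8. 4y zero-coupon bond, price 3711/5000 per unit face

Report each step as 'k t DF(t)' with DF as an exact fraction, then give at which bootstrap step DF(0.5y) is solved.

1 1/2 9503/10000
2 1 9273/10000
3 3/2 574/625
4 2 109/125
5 5/2 2169/2500
6 3 4089/5000
7 7/2 3853/5000
8 4 3711/5000
DF(0.5y) is solved at step 1

step 1 [0.5y] bond c/2=23/800: DF=(7820969/8000000 − 23/800·(0))/(1+23/800) = 9503/10000 ≈ 0.950300
step 2 [1y] zero: DF = P = 9273/10000 ≈ 0.927300
step 3 [1.5y] swap r/2=34/1165: DF=(1 − 34/1165·(0.950300+0.927300))/(1+34/1165) = 574/625 ≈ 0.918400
step 4 [2y] bond c/2=21/800: DF=(193657/200000 − 21/800·(0.950300+0.927300+0.918400))/(1+21/800) = 109/125 ≈ 0.872000
step 5 [2.5y] bond c/2=17/400: DF=(1060363/1000000 − 17/400·(0.950300+0.927300+0.918400+0.872000))/(1+17/400) = 2169/2500 ≈ 0.867600
step 6 [3y] zero: DF = P = 4089/5000 ≈ 0.817800
step 7 [3.5y] swap r/2=1147/30620: DF=(1 − 1147/30620·(0.950300+0.927300+0.918400+0.872000+0.867600+0.817800))/(1+1147/30620) = 3853/5000 ≈ 0.770600
step 8 [4y] zero: DF = P = 3711/5000 ≈ 0.742200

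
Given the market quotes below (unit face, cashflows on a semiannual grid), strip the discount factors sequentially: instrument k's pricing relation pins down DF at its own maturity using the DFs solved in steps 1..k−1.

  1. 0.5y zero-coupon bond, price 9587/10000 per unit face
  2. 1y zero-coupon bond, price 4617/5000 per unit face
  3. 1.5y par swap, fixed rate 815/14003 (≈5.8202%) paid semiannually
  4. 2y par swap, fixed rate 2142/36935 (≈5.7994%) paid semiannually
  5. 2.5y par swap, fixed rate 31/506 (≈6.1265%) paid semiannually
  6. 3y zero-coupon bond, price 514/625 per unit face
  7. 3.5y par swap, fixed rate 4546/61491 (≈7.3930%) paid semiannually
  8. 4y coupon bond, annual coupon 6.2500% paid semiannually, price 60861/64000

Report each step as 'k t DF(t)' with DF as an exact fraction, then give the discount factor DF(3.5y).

1 1/2 9587/10000
2 1 4617/5000
3 3/2 1837/2000
4 2 8929/10000
5 5/2 1721/2000
6 3 514/625
7 7/2 7727/10000
8 4 3679/5000
DF(3.5y) = 7727/10000 ≈ 0.772700

step 1 [0.5y] zero: DF = P = 9587/10000 ≈ 0.958700
step 2 [1y] zero: DF = P = 4617/5000 ≈ 0.923400
step 3 [1.5y] swap r/2=815/28006: DF=(1 − 815/28006·(0.958700+0.923400))/(1+815/28006) = 1837/2000 ≈ 0.918500
step 4 [2y] swap r/2=1071/36935: DF=(1 − 1071/36935·(0.958700+0.923400+0.918500))/(1+1071/36935) = 8929/10000 ≈ 0.892900
step 5 [2.5y] swap r/2=31/1012: DF=(1 − 31/1012·(0.958700+0.923400+0.918500+0.892900))/(1+31/1012) = 1721/2000 ≈ 0.860500
step 6 [3y] zero: DF = P = 514/625 ≈ 0.822400
step 7 [3.5y] swap r/2=2273/61491: DF=(1 − 2273/61491·(0.958700+0.923400+0.918500+0.892900+0.860500+0.822400))/(1+2273/61491) = 7727/10000 ≈ 0.772700
step 8 [4y] bond c/2=1/32: DF=(60861/64000 − 1/32·(0.958700+0.923400+0.918500+0.892900+0.860500+0.822400+0.772700))/(1+1/32) = 3679/5000 ≈ 0.735800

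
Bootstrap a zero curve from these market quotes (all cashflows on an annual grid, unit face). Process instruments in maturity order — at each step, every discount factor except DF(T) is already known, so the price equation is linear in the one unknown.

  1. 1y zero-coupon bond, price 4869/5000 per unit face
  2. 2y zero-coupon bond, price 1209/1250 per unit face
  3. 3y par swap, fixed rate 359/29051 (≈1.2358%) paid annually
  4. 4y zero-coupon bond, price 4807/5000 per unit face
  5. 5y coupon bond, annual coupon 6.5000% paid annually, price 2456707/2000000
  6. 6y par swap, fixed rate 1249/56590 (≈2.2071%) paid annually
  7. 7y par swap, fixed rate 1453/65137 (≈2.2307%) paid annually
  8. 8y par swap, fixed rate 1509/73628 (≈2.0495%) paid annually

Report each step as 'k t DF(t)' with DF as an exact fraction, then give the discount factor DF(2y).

step 1 [1y] zero: DF = P = 4869/5000 ≈ 0.973800
step 2 [2y] zero: DF = P = 1209/1250 ≈ 0.967200
step 3 [3y] swap r/1=359/29051: DF=(1 − 359/29051·(0.973800+0.967200))/(1+359/29051) = 9641/10000 ≈ 0.964100
step 4 [4y] zero: DF = P = 4807/5000 ≈ 0.961400
step 5 [5y] bond c/1=13/200: DF=(2456707/2000000 − 13/200·(0.973800+0.967200+0.964100+0.961400))/(1+13/200) = 4587/5000 ≈ 0.917400
step 6 [6y] swap r/1=1249/56590: DF=(1 − 1249/56590·(0.973800+0.967200+0.964100+0.961400+0.917400))/(1+1249/56590) = 8751/10000 ≈ 0.875100
step 7 [7y] swap r/1=1453/65137: DF=(1 − 1453/65137·(0.973800+0.967200+0.964100+0.961400+0.917400+0.875100))/(1+1453/65137) = 8547/10000 ≈ 0.854700
step 8 [8y] swap r/1=1509/73628: DF=(1 − 1509/73628·(0.973800+0.967200+0.964100+0.961400+0.917400+0.875100+0.854700))/(1+1509/73628) = 8491/10000 ≈ 0.849100

1 1 4869/5000
2 2 1209/1250
3 3 9641/10000
4 4 4807/5000
5 5 4587/5000
6 6 8751/10000
7 7 8547/10000
8 8 8491/10000
DF(2y) = 1209/1250 ≈ 0.967200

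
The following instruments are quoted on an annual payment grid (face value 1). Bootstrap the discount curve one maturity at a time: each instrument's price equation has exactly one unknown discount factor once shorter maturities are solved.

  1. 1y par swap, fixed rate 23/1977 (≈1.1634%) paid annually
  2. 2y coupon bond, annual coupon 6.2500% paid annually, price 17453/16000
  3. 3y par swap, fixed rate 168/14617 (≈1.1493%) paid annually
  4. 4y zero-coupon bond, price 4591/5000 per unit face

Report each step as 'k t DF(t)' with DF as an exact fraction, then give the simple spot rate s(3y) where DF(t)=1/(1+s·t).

1 1 1977/2000
2 2 1937/2000
3 3 604/625
4 4 4591/5000
s(3y) = (1/(604/625) − 1)/(3) = 7/604 ≈ 1.1589%

step 1 [1y] swap r/1=23/1977: DF=(1 − 23/1977·(0))/(1+23/1977) = 1977/2000 ≈ 0.988500
step 2 [2y] bond c/1=1/16: DF=(17453/16000 − 1/16·(0.988500))/(1+1/16) = 1937/2000 ≈ 0.968500
step 3 [3y] swap r/1=168/14617: DF=(1 − 168/14617·(0.988500+0.968500))/(1+168/14617) = 604/625 ≈ 0.966400
step 4 [4y] zero: DF = P = 4591/5000 ≈ 0.918200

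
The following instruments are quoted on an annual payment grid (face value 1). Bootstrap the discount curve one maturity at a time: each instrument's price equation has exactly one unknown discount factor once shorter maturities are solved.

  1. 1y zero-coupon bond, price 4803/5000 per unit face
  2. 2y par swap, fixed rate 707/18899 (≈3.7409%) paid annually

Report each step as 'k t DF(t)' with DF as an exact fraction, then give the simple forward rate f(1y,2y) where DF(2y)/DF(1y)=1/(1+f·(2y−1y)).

step 1 [1y] zero: DF = P = 4803/5000 ≈ 0.960600
step 2 [2y] swap r/1=707/18899: DF=(1 − 707/18899·(0.960600))/(1+707/18899) = 9293/10000 ≈ 0.929300

1 1 4803/5000
2 2 9293/10000
f(1y,2y) = ((4803/5000)/(9293/10000) − 1)/(1) = 313/9293 ≈ 3.3681%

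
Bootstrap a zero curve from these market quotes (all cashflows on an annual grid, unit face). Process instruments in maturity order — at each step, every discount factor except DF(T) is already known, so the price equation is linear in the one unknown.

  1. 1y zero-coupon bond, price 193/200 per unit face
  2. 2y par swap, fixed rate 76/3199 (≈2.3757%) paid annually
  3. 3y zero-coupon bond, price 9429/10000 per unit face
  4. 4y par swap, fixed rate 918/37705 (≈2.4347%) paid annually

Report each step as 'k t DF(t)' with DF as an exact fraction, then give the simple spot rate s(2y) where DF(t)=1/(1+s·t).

step 1 [1y] zero: DF = P = 193/200 ≈ 0.965000
step 2 [2y] swap r/1=76/3199: DF=(1 − 76/3199·(0.965000))/(1+76/3199) = 1193/1250 ≈ 0.954400
step 3 [3y] zero: DF = P = 9429/10000 ≈ 0.942900
step 4 [4y] swap r/1=918/37705: DF=(1 − 918/37705·(0.965000+0.954400+0.942900))/(1+918/37705) = 4541/5000 ≈ 0.908200

1 1 193/200
2 2 1193/1250
3 3 9429/10000
4 4 4541/5000
s(2y) = (1/(1193/1250) − 1)/(2) = 57/2386 ≈ 2.3889%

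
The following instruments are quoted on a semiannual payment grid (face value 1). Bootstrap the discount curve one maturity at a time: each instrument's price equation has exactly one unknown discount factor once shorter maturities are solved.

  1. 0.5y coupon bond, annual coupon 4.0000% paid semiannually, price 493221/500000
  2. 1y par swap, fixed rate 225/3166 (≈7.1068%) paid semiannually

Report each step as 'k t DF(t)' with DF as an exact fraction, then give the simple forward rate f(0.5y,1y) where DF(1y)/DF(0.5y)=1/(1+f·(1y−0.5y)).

step 1 [0.5y] bond c/2=1/50: DF=(493221/500000 − 1/50·(0))/(1+1/50) = 9671/10000 ≈ 0.967100
step 2 [1y] swap r/2=225/6332: DF=(1 − 225/6332·(0.967100))/(1+225/6332) = 373/400 ≈ 0.932500

1 1/2 9671/10000
2 1 373/400
f(0.5y,1y) = ((9671/10000)/(373/400) − 1)/(1/2) = 692/9325 ≈ 7.4209%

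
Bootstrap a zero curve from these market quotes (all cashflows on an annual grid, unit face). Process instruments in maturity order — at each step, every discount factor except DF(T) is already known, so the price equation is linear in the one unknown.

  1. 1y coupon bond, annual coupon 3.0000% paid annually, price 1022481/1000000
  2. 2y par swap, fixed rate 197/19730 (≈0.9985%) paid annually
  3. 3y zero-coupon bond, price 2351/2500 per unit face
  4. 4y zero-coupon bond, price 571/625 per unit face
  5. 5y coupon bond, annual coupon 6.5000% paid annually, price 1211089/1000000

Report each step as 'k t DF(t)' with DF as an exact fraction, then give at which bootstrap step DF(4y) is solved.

1 1 9927/10000
2 2 9803/10000
3 3 2351/2500
4 4 571/625
5 5 2259/2500
DF(4y) is solved at step 4

step 1 [1y] bond c/1=3/100: DF=(1022481/1000000 − 3/100·(0))/(1+3/100) = 9927/10000 ≈ 0.992700
step 2 [2y] swap r/1=197/19730: DF=(1 − 197/19730·(0.992700))/(1+197/19730) = 9803/10000 ≈ 0.980300
step 3 [3y] zero: DF = P = 2351/2500 ≈ 0.940400
step 4 [4y] zero: DF = P = 571/625 ≈ 0.913600
step 5 [5y] bond c/1=13/200: DF=(1211089/1000000 − 13/200·(0.992700+0.980300+0.940400+0.913600))/(1+13/200) = 2259/2500 ≈ 0.903600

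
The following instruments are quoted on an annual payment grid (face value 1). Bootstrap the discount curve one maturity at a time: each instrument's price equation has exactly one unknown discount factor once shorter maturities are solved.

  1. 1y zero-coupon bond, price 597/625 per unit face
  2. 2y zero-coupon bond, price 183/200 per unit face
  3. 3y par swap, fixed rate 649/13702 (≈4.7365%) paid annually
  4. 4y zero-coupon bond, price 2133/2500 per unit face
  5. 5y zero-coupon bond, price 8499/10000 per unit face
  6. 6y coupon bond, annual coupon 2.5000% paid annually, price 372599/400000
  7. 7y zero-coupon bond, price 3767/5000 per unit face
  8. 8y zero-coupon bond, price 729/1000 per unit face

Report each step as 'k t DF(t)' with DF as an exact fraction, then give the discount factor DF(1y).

step 1 [1y] zero: DF = P = 597/625 ≈ 0.955200
step 2 [2y] zero: DF = P = 183/200 ≈ 0.915000
step 3 [3y] swap r/1=649/13702: DF=(1 − 649/13702·(0.955200+0.915000))/(1+649/13702) = 4351/5000 ≈ 0.870200
step 4 [4y] zero: DF = P = 2133/2500 ≈ 0.853200
step 5 [5y] zero: DF = P = 8499/10000 ≈ 0.849900
step 6 [6y] bond c/1=1/40: DF=(372599/400000 − 1/40·(0.955200+0.915000+0.870200+0.853200+0.849900))/(1+1/40) = 2001/2500 ≈ 0.800400
step 7 [7y] zero: DF = P = 3767/5000 ≈ 0.753400
step 8 [8y] zero: DF = P = 729/1000 ≈ 0.729000

1 1 597/625
2 2 183/200
3 3 4351/5000
4 4 2133/2500
5 5 8499/10000
6 6 2001/2500
7 7 3767/5000
8 8 729/1000
DF(1y) = 597/625 ≈ 0.955200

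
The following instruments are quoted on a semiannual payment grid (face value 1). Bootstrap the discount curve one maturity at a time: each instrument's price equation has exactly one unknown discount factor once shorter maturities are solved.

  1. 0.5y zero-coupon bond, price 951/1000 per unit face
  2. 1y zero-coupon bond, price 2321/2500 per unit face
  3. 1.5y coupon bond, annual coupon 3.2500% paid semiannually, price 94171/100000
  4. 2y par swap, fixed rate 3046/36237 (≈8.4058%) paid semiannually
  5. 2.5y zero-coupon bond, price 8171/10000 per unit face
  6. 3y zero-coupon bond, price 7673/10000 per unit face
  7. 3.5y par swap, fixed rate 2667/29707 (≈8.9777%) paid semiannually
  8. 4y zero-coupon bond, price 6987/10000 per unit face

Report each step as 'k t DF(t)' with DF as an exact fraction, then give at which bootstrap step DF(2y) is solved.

step 1 [0.5y] zero: DF = P = 951/1000 ≈ 0.951000
step 2 [1y] zero: DF = P = 2321/2500 ≈ 0.928400
step 3 [1.5y] bond c/2=13/800: DF=(94171/100000 − 13/800·(0.951000+0.928400))/(1+13/800) = 4483/5000 ≈ 0.896600
step 4 [2y] swap r/2=1523/36237: DF=(1 − 1523/36237·(0.951000+0.928400+0.896600))/(1+1523/36237) = 8477/10000 ≈ 0.847700
step 5 [2.5y] zero: DF = P = 8171/10000 ≈ 0.817100
step 6 [3y] zero: DF = P = 7673/10000 ≈ 0.767300
step 7 [3.5y] swap r/2=2667/59414: DF=(1 − 2667/59414·(0.951000+0.928400+0.896600+0.847700+0.817100+0.767300))/(1+2667/59414) = 7333/10000 ≈ 0.733300
step 8 [4y] zero: DF = P = 6987/10000 ≈ 0.698700

1 1/2 951/1000
2 1 2321/2500
3 3/2 4483/5000
4 2 8477/10000
5 5/2 8171/10000
6 3 7673/10000
7 7/2 7333/10000
8 4 6987/10000
DF(2y) is solved at step 4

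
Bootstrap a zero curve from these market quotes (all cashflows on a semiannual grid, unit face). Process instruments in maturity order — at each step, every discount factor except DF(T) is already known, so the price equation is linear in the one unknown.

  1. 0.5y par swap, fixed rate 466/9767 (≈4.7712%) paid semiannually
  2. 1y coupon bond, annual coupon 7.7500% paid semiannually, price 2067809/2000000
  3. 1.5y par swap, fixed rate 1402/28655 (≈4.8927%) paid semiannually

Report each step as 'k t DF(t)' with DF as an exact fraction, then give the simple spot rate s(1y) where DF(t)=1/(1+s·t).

step 1 [0.5y] swap r/2=233/9767: DF=(1 − 233/9767·(0))/(1+233/9767) = 9767/10000 ≈ 0.976700
step 2 [1y] bond c/2=31/800: DF=(2067809/2000000 − 31/800·(0.976700))/(1+31/800) = 9589/10000 ≈ 0.958900
step 3 [1.5y] swap r/2=701/28655: DF=(1 − 701/28655·(0.976700+0.958900))/(1+701/28655) = 9299/10000 ≈ 0.929900

1 1/2 9767/10000
2 1 9589/10000
3 3/2 9299/10000
s(1y) = (1/(9589/10000) − 1)/(1) = 411/9589 ≈ 4.2862%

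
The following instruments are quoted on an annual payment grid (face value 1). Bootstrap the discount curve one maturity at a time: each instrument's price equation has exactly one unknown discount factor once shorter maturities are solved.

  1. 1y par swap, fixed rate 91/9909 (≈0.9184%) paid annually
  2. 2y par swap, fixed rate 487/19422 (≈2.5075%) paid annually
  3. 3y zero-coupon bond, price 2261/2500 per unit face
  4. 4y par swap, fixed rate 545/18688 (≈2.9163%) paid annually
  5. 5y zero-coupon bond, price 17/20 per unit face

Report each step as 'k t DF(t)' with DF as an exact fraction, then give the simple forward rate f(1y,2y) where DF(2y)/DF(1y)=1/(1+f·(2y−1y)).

1 1 9909/10000
2 2 9513/10000
3 3 2261/2500
4 4 891/1000
5 5 17/20
f(1y,2y) = ((9909/10000)/(9513/10000) − 1)/(1) = 44/1057 ≈ 4.1627%

step 1 [1y] swap r/1=91/9909: DF=(1 − 91/9909·(0))/(1+91/9909) = 9909/10000 ≈ 0.990900
step 2 [2y] swap r/1=487/19422: DF=(1 − 487/19422·(0.990900))/(1+487/19422) = 9513/10000 ≈ 0.951300
step 3 [3y] zero: DF = P = 2261/2500 ≈ 0.904400
step 4 [4y] swap r/1=545/18688: DF=(1 − 545/18688·(0.990900+0.951300+0.904400))/(1+545/18688) = 891/1000 ≈ 0.891000
step 5 [5y] zero: DF = P = 17/20 ≈ 0.850000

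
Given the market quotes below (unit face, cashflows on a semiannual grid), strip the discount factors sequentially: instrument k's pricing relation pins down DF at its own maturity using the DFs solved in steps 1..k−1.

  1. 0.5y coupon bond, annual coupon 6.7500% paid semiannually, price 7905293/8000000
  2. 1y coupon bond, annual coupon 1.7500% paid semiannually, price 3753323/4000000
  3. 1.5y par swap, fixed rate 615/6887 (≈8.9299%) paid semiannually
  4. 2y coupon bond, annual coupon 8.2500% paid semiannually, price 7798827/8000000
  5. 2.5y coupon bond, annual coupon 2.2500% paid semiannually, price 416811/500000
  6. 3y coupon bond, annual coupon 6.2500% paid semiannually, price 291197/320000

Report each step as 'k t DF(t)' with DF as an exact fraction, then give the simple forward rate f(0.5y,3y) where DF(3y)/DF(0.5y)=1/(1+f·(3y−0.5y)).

step 1 [0.5y] bond c/2=27/800: DF=(7905293/8000000 − 27/800·(0))/(1+27/800) = 9559/10000 ≈ 0.955900
step 2 [1y] bond c/2=7/800: DF=(3753323/4000000 − 7/800·(0.955900))/(1+7/800) = 9219/10000 ≈ 0.921900
step 3 [1.5y] swap r/2=615/13774: DF=(1 − 615/13774·(0.955900+0.921900))/(1+615/13774) = 877/1000 ≈ 0.877000
step 4 [2y] bond c/2=33/800: DF=(7798827/8000000 − 33/800·(0.955900+0.921900+0.877000))/(1+33/800) = 8271/10000 ≈ 0.827100
step 5 [2.5y] bond c/2=9/800: DF=(416811/500000 − 9/800·(0.955900+0.921900+0.877000+0.827100))/(1+9/800) = 1569/2000 ≈ 0.784500
step 6 [3y] bond c/2=1/32: DF=(291197/320000 − 1/32·(0.955900+0.921900+0.877000+0.827100+0.784500))/(1+1/32) = 7501/10000 ≈ 0.750100

1 1/2 9559/10000
2 1 9219/10000
3 3/2 877/1000
4 2 8271/10000
5 5/2 1569/2000
6 3 7501/10000
f(0.5y,3y) = ((9559/10000)/(7501/10000) − 1)/(5/2) = 4116/37505 ≈ 10.9745%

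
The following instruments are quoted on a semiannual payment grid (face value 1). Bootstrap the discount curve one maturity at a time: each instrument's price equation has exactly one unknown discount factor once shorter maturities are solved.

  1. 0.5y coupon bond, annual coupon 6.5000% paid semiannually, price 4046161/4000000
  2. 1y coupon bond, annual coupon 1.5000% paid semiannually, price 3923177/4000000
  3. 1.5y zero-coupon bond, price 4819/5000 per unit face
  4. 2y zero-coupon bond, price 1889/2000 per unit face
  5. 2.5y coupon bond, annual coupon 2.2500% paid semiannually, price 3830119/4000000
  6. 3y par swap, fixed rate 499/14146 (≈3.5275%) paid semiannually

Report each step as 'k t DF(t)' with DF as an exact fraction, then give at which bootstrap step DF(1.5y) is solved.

1 1/2 9797/10000
2 1 4831/5000
3 3/2 4819/5000
4 2 1889/2000
5 5/2 113/125
6 3 4501/5000
DF(1.5y) is solved at step 3

step 1 [0.5y] bond c/2=13/400: DF=(4046161/4000000 − 13/400·(0))/(1+13/400) = 9797/10000 ≈ 0.979700
step 2 [1y] bond c/2=3/400: DF=(3923177/4000000 − 3/400·(0.979700))/(1+3/400) = 4831/5000 ≈ 0.966200
step 3 [1.5y] zero: DF = P = 4819/5000 ≈ 0.963800
step 4 [2y] zero: DF = P = 1889/2000 ≈ 0.944500
step 5 [2.5y] bond c/2=9/800: DF=(3830119/4000000 − 9/800·(0.979700+0.966200+0.963800+0.944500))/(1+9/800) = 113/125 ≈ 0.904000
step 6 [3y] swap r/2=499/28292: DF=(1 − 499/28292·(0.979700+0.966200+0.963800+0.944500+0.904000))/(1+499/28292) = 4501/5000 ≈ 0.900200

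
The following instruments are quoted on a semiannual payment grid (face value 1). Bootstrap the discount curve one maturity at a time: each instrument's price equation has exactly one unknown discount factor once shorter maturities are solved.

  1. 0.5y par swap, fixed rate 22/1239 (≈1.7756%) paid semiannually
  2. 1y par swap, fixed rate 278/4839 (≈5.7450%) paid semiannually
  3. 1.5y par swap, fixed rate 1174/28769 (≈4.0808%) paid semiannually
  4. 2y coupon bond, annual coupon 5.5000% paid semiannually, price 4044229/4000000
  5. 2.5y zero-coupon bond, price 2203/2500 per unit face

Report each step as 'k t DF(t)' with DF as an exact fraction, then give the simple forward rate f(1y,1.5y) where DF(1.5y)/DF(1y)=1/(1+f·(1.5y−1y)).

step 1 [0.5y] swap r/2=11/1239: DF=(1 − 11/1239·(0))/(1+11/1239) = 1239/1250 ≈ 0.991200
step 2 [1y] swap r/2=139/4839: DF=(1 − 139/4839·(0.991200))/(1+139/4839) = 2361/2500 ≈ 0.944400
step 3 [1.5y] swap r/2=587/28769: DF=(1 − 587/28769·(0.991200+0.944400))/(1+587/28769) = 9413/10000 ≈ 0.941300
step 4 [2y] bond c/2=11/400: DF=(4044229/4000000 − 11/400·(0.991200+0.944400+0.941300))/(1+11/400) = 907/1000 ≈ 0.907000
step 5 [2.5y] zero: DF = P = 2203/2500 ≈ 0.881200

1 1/2 1239/1250
2 1 2361/2500
3 3/2 9413/10000
4 2 907/1000
5 5/2 2203/2500
f(1y,1.5y) = ((2361/2500)/(9413/10000) − 1)/(1/2) = 62/9413 ≈ 0.6587%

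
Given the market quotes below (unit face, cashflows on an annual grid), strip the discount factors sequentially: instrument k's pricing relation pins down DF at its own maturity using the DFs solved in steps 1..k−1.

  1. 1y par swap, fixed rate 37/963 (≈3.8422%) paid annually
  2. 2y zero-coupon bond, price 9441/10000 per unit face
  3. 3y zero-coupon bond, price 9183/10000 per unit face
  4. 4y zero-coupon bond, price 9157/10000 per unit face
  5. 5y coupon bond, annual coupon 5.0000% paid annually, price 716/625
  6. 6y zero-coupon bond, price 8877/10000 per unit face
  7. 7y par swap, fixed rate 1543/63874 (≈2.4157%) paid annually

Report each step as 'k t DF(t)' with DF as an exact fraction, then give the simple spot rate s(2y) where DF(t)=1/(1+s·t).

1 1 963/1000
2 2 9441/10000
3 3 9183/10000
4 4 9157/10000
5 5 9129/10000
6 6 8877/10000
7 7 8457/10000
s(2y) = (1/(9441/10000) − 1)/(2) = 559/18882 ≈ 2.9605%

step 1 [1y] swap r/1=37/963: DF=(1 − 37/963·(0))/(1+37/963) = 963/1000 ≈ 0.963000
step 2 [2y] zero: DF = P = 9441/10000 ≈ 0.944100
step 3 [3y] zero: DF = P = 9183/10000 ≈ 0.918300
step 4 [4y] zero: DF = P = 9157/10000 ≈ 0.915700
step 5 [5y] bond c/1=1/20: DF=(716/625 − 1/20·(0.963000+0.944100+0.918300+0.915700))/(1+1/20) = 9129/10000 ≈ 0.912900
step 6 [6y] zero: DF = P = 8877/10000 ≈ 0.887700
step 7 [7y] swap r/1=1543/63874: DF=(1 − 1543/63874·(0.963000+0.944100+0.918300+0.915700+0.912900+0.887700))/(1+1543/63874) = 8457/10000 ≈ 0.845700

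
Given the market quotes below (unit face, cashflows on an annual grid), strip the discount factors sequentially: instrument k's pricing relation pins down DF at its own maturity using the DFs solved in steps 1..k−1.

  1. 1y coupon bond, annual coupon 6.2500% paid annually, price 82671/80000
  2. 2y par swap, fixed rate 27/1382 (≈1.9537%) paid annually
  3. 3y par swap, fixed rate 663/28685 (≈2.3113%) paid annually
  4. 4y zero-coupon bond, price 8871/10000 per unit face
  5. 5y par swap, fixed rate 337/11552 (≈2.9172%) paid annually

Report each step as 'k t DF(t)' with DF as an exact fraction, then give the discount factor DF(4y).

step 1 [1y] bond c/1=1/16: DF=(82671/80000 − 1/16·(0))/(1+1/16) = 4863/5000 ≈ 0.972600
step 2 [2y] swap r/1=27/1382: DF=(1 − 27/1382·(0.972600))/(1+27/1382) = 4811/5000 ≈ 0.962200
step 3 [3y] swap r/1=663/28685: DF=(1 − 663/28685·(0.972600+0.962200))/(1+663/28685) = 9337/10000 ≈ 0.933700
step 4 [4y] zero: DF = P = 8871/10000 ≈ 0.887100
step 5 [5y] swap r/1=337/11552: DF=(1 − 337/11552·(0.972600+0.962200+0.933700+0.887100))/(1+337/11552) = 2163/2500 ≈ 0.865200

1 1 4863/5000
2 2 4811/5000
3 3 9337/10000
4 4 8871/10000
5 5 2163/2500
DF(4y) = 8871/10000 ≈ 0.887100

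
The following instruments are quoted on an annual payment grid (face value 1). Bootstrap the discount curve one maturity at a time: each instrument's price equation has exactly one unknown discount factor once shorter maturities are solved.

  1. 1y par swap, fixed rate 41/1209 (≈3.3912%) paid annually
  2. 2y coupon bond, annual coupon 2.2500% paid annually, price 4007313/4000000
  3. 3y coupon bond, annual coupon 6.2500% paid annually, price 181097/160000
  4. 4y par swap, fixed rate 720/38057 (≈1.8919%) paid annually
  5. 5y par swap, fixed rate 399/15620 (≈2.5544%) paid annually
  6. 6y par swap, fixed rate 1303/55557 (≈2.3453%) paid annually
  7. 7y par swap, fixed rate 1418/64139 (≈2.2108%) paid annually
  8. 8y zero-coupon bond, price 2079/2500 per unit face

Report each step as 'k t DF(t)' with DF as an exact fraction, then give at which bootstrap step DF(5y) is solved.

1 1 1209/1250
2 2 1917/2000
3 3 119/125
4 4 116/125
5 5 8803/10000
6 6 8697/10000
7 7 4291/5000
8 8 2079/2500
DF(5y) is solved at step 5

step 1 [1y] swap r/1=41/1209: DF=(1 − 41/1209·(0))/(1+41/1209) = 1209/1250 ≈ 0.967200
step 2 [2y] bond c/1=9/400: DF=(4007313/4000000 − 9/400·(0.967200))/(1+9/400) = 1917/2000 ≈ 0.958500
step 3 [3y] bond c/1=1/16: DF=(181097/160000 − 1/16·(0.967200+0.958500))/(1+1/16) = 119/125 ≈ 0.952000
step 4 [4y] swap r/1=720/38057: DF=(1 − 720/38057·(0.967200+0.958500+0.952000))/(1+720/38057) = 116/125 ≈ 0.928000
step 5 [5y] swap r/1=399/15620: DF=(1 − 399/15620·(0.967200+0.958500+0.952000+0.928000))/(1+399/15620) = 8803/10000 ≈ 0.880300
step 6 [6y] swap r/1=1303/55557: DF=(1 − 1303/55557·(0.967200+0.958500+0.952000+0.928000+0.880300))/(1+1303/55557) = 8697/10000 ≈ 0.869700
step 7 [7y] swap r/1=1418/64139: DF=(1 − 1418/64139·(0.967200+0.958500+0.952000+0.928000+0.880300+0.869700))/(1+1418/64139) = 4291/5000 ≈ 0.858200
step 8 [8y] zero: DF = P = 2079/2500 ≈ 0.831600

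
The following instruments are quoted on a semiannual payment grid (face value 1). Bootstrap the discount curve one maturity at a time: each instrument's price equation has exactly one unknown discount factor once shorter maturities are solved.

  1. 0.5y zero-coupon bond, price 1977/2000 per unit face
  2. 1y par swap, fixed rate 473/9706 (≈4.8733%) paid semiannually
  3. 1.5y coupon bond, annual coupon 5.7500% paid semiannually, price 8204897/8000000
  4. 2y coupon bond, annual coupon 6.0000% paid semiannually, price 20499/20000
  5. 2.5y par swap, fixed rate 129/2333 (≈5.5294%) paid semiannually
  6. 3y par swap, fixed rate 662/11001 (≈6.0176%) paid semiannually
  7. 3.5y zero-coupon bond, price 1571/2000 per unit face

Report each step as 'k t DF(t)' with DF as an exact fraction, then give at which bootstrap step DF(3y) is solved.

1 1/2 1977/2000
2 1 9527/10000
3 3/2 9427/10000
4 2 9111/10000
5 5/2 871/1000
6 3 1669/2000
7 7/2 1571/2000
DF(3y) is solved at step 6

step 1 [0.5y] zero: DF = P = 1977/2000 ≈ 0.988500
step 2 [1y] swap r/2=473/19412: DF=(1 − 473/19412·(0.988500))/(1+473/19412) = 9527/10000 ≈ 0.952700
step 3 [1.5y] bond c/2=23/800: DF=(8204897/8000000 − 23/800·(0.988500+0.952700))/(1+23/800) = 9427/10000 ≈ 0.942700
step 4 [2y] bond c/2=3/100: DF=(20499/20000 − 3/100·(0.988500+0.952700+0.942700))/(1+3/100) = 9111/10000 ≈ 0.911100
step 5 [2.5y] swap r/2=129/4666: DF=(1 − 129/4666·(0.988500+0.952700+0.942700+0.911100))/(1+129/4666) = 871/1000 ≈ 0.871000
step 6 [3y] swap r/2=331/11001: DF=(1 − 331/11001·(0.988500+0.952700+0.942700+0.911100+0.871000))/(1+331/11001) = 1669/2000 ≈ 0.834500
step 7 [3.5y] zero: DF = P = 1571/2000 ≈ 0.785500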